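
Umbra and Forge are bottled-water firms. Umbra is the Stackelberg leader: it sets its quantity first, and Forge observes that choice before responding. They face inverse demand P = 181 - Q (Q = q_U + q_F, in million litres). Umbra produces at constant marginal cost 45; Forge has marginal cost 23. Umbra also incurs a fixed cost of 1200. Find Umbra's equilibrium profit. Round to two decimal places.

424.50

The follower Forge best-responds to any q_U: π_F = (181 - Q)q_F - 23q_F.
Setting the follower's marginal profit to zero, 158 - q_U - 2q_F = 0, i.e. q_F = (158 - q_U)/2.
Umbra substitutes q_F(q_U) into its own profit: π_U = q_U(181 - q_U - (158 - q_U)/2) - 45q_U = (102 - (1/2)q_U)q_U - 45q_U.
Maximising: ∂π_U/∂q_U = 57 - q_U = 0, giving q_U = 57.
Then q_F = (158 - 57)/2 = 101/2.
Price P = 181 - 215/2 = 147/2.
Umbra's profit: (147/2 - 45)·57 - 1200 = 849/2.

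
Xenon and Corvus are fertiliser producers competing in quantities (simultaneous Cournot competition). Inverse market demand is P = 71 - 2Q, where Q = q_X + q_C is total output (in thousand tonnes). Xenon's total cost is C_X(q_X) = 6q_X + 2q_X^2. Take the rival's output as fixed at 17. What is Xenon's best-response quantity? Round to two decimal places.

3.88

With the rival's output fixed at 17, Xenon's profit is π_X = (71 - 2·17 - 2q_X)q_X - (6q_X + 2q_X²) = (37 - 2q_X)q_X - (6q_X + 2q_X²).
∂π_X/∂q_X = 31 - 8q_X = 0, so q_X = 31/8.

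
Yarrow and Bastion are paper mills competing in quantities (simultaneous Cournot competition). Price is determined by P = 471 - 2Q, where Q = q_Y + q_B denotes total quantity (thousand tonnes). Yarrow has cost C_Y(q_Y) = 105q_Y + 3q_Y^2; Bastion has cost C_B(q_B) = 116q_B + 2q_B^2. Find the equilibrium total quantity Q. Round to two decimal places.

66.26

Yarrow's profit: π_Y = (471 - 2Q)q_Y - (105q_Y + 3q_Y²). Setting ∂π_Y/∂q_Y = 0: 366 - 10q_Y - 2(q_B) = 0.
Bastion's first-order condition: 355 - 8q_B - 2(q_Y) = 0.
Best responses: q_Y = (366 - 2q_B)/10, q_B = (355 - 2q_Y)/8.
Solving the pair: q_Y = 1109/38, q_B = 1409/38.
Total output Q = 1109/38 + 1409/38 = 1259/19.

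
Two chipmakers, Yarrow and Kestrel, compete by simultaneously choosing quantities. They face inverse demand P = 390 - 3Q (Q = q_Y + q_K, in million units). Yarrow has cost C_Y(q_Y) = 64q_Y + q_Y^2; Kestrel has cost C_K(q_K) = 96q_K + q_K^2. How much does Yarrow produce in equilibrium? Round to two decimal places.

31.38

Yarrow's profit: π_Y = (390 - 3Q)q_Y - (64q_Y + q_Y²). Setting ∂π_Y/∂q_Y = 0: 326 - 8q_Y - 3(q_K) = 0.
Kestrel's profit: π_K = (390 - 3Q)q_K - (96q_K + q_K²). Setting ∂π_K/∂q_K = 0: 294 - 8q_K - 3(q_Y) = 0.
Best responses: q_Y = (326 - 3q_K)/8, q_K = (294 - 3q_Y)/8.
Substituting one into the other gives q_Y = 1726/55 and q_K = 1374/55.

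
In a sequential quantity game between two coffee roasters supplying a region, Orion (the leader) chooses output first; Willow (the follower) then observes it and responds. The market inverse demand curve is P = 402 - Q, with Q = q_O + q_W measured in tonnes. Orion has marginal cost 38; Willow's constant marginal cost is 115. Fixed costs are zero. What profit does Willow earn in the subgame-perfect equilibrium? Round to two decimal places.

The follower Willow best-responds to any q_O: π_W = (402 - Q)q_W - 115q_W.
Setting the follower's marginal profit to zero, 287 - q_O - 2q_W = 0, i.e. q_W = (287 - q_O)/2.
The leader anticipates this reaction. Substituting into P = 402 - Q gives P = 517/2 - (1/2)q_O, so π_O = (517/2 - (1/2)q_O)q_O - 38q_O.
Leader FOC: 441/2 - q_O = 0, so q_O = 441/2.
Then q_W = (287 - 441/2)/2 = 133/4.
Price P = 402 - 1015/4 = 593/4.
Willow's profit: (593/4 - 115)·(133/4) = 1105.5625.

1105.56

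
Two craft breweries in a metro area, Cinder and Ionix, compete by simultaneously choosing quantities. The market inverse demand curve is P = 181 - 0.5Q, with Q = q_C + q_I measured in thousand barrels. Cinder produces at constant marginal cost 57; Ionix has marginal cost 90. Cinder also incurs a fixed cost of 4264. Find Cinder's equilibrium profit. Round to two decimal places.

1213.56

Cinder's profit: π_C = (181 - 0.5Q)q_C - (57q_C). Setting ∂π_C/∂q_C = 0: 124 - q_C - (1/2)(q_I) = 0.
Ionix's profit: π_I = (181 - 0.5Q)q_I - (90q_I). Setting ∂π_I/∂q_I = 0: 91 - q_I - (1/2)(q_C) = 0.
Rearranging gives the reaction functions q_C = (124 - (1/2)q_I) and q_I = (91 - (1/2)q_C).
Substituting one into the other gives q_C = 314/3 and q_I = 116/3.
Price P = 181 - (1/2)·(430/3) = 328/3.
Cinder's profit: (328/3 - 57)·(314/3) - 4264 = 1213.5556.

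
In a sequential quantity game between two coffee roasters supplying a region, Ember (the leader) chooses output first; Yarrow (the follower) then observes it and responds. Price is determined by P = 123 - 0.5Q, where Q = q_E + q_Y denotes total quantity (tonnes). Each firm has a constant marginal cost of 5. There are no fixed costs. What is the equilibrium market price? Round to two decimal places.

34.50

Solve by backward induction. Given q_E, the follower Yarrow maximises π_Y = (123 - (1/2)q_E - (1/2)q_Y)q_Y - 5q_Y.
Follower FOC: 118 - (1/2)q_E - q_Y = 0, so q_Y(q_E) = (118 - (1/2)q_E).
Ember substitutes q_Y(q_E) into its own profit: π_E = q_E(123 - (1/2)q_E - (118 - (1/2)q_E)/2) - 5q_E = (64 - (1/4)q_E)q_E - 5q_E.
Leader FOC: 59 - (1/2)q_E = 0, so q_E = 118.
Then q_Y = (118 - (1/2)·118) = 59.
Total output Q = 177, so price P = 123 - (1/2)·177 = 69/2.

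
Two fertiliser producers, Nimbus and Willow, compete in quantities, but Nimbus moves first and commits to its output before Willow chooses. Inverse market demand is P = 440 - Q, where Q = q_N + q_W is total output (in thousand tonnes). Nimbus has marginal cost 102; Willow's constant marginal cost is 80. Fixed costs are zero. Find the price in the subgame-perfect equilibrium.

The follower Willow best-responds to any q_N: π_W = (440 - Q)q_W - 80q_W.
Follower FOC: 360 - q_N - 2q_W = 0, so q_W(q_N) = (360 - q_N)/2.
The leader anticipates this reaction. Substituting into P = 440 - Q gives P = 260 - (1/2)q_N, so π_N = (260 - (1/2)q_N)q_N - 102q_N.
Leader FOC: 158 - q_N = 0, so q_N = 158.
Then q_W = (360 - 158)/2 = 101.
Total output Q = 259, so price P = 440 - 259 = 181.

181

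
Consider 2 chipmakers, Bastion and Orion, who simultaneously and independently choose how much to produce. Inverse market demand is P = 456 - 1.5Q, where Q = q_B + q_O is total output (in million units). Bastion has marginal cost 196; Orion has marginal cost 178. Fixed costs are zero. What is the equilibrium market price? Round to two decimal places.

Bastion's profit: π_B = (456 - 1.5Q)q_B - (196q_B). Setting ∂π_B/∂q_B = 0: 260 - 3q_B - (3/2)(q_O) = 0.
Orion's first-order condition: 278 - 3q_O - (3/2)(q_B) = 0.
Best responses: q_B = (260 - (3/2)q_O)/3, q_O = (278 - (3/2)q_B)/3.
Substituting one into the other gives q_B = 484/9 and q_O = 592/9.
Total output Q = 1076/9, so price P = 456 - (3/2)·(1076/9) = 830/3.

276.67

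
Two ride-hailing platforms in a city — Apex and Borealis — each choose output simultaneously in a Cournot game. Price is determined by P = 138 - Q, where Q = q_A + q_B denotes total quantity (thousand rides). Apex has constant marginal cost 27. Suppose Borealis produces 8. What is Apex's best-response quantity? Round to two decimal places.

51.50

With the rival's output fixed at 8, Apex's profit is π_A = (138 - 8 - q_A)q_A - (27q_A) = (130 - q_A)q_A - (27q_A).
∂π_A/∂q_A = 103 - 2q_A = 0, so q_A = 103/2.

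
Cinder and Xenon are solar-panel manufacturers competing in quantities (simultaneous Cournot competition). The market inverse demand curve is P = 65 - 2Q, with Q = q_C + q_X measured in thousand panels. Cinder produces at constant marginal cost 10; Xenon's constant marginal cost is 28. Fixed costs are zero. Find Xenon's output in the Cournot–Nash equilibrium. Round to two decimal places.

Cinder's profit: π_C = (65 - 2Q)q_C - (10q_C). Setting ∂π_C/∂q_C = 0: 55 - 4q_C - 2(q_X) = 0.
Xenon's first-order condition: 37 - 4q_X - 2(q_C) = 0.
Best responses: q_C = (55 - 2q_X)/4, q_X = (37 - 2q_C)/4.
Solving the pair: q_C = 73/6, q_X = 19/6.

3.17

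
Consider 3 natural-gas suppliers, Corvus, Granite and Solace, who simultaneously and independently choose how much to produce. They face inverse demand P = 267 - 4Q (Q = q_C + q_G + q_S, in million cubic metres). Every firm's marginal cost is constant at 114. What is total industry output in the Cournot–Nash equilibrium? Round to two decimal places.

Each firm earns π_i = (267 - 4Q)q_i - 114q_i.
Setting ∂π_i/∂q_i = 0 with rivals' quantities fixed: 153 - 8q_i - 4·Σ_{j≠i} q_j = 0.
By symmetry each firm produces the same amount; substituting Σ_{j≠i} q_j = 2q_i yields q_i = 153/16.
Total output Q = 153/16 + 153/16 + 153/16 = 459/16.

28.69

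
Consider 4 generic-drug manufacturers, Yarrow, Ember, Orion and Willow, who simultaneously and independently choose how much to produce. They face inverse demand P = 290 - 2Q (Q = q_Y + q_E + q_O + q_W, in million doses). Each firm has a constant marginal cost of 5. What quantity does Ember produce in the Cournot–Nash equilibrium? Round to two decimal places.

A representative firm's profit is π_i = q_i(290 - 2Q) - 5q_i.
First-order condition (treating rivals' output as given): 285 - 4q_i - 2·Σ_{j≠i} q_j = 0.
By symmetry each firm produces the same amount; substituting Σ_{j≠i} q_j = 3q_i yields q_i = 285/10 = 57/2.

28.50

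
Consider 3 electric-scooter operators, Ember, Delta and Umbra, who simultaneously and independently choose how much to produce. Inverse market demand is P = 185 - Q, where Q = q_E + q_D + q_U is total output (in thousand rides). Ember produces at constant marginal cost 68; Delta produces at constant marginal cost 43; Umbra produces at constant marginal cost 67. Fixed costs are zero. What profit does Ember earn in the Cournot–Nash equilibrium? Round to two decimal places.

Ember's profit: π_E = (185 - Q)q_E - (68q_E). Setting ∂π_E/∂q_E = 0: 117 - 2q_E - (q_D + q_U) = 0.
Delta's first-order condition: 142 - 2q_D - (q_E + q_U) = 0.
Umbra's profit: π_U = (185 - Q)q_U - (67q_U). Setting ∂π_U/∂q_U = 0: 118 - 2q_U - (q_E + q_D) = 0.
Adding the 3 conditions: 377 − 2Q − 2Q = 0, i.e. Q = 377/4.
Back-substituting: q_E = (117 − 377/4) = 91/4, q_D = (142 − 377/4) = 191/4, q_U = (118 − 377/4) = 95/4.
Price P = 185 - 377/4 = 363/4.
Ember's profit: (363/4 - 68)·(91/4) = 517.5625.

517.56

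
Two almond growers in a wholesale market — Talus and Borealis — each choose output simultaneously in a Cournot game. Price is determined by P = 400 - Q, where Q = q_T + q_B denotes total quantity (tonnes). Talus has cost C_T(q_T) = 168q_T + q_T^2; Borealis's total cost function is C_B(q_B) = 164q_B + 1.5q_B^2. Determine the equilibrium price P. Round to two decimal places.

313.89

Talus's profit: π_T = (400 - Q)q_T - (168q_T + q_T²). Setting ∂π_T/∂q_T = 0: 232 - 4q_T - (q_B) = 0.
Borealis's first-order condition: 236 - 5q_B - (q_T) = 0.
So q_T = (232 - q_B)/4 and q_B = (236 - q_T)/5.
Substituting one into the other gives q_T = 924/19 and q_B = 712/19.
Total output Q = 1636/19, so price P = 400 - 1636/19 = 313.8947.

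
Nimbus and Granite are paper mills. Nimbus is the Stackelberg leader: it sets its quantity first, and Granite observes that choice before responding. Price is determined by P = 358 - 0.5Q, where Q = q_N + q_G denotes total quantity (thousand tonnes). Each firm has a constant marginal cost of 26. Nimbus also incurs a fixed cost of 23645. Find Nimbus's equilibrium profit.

3911

Solve by backward induction. Given q_N, the follower Granite maximises π_G = (358 - (1/2)q_N - (1/2)q_G)q_G - 26q_G.
∂π_G/∂q_G = 332 - (1/2)q_N - q_G = 0 gives the reaction function q_G = (332 - (1/2)q_N).
The leader anticipates this reaction. Substituting into P = 358 - 0.5Q gives P = 192 - (1/4)q_N, so π_N = (192 - (1/4)q_N)q_N - 26q_N.
Leader FOC: 166 - (1/2)q_N = 0, so q_N = 332.
Then q_G = (332 - (1/2)·332) = 166.
Price P = 358 - (1/2)·498 = 109.
Nimbus's profit: (109 - 26)·332 - 23645 = 3911.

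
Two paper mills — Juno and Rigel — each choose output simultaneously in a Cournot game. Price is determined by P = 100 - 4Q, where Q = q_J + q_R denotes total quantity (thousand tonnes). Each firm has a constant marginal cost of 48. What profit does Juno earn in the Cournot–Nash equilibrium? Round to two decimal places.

75.11

Each firm earns π_i = (100 - 4Q)q_i - 48q_i.
First-order condition (treating rivals' output as given): 52 - 8q_i - 4q_j = 0.
With identical firms every q_j equals q_i, so q_j = q_i and 52 = 12q_i, giving q_i = 13/3.
Price P = 100 - 4·(26/3) = 196/3.
Juno's profit: (196/3 - 48)·(13/3) = 676/9.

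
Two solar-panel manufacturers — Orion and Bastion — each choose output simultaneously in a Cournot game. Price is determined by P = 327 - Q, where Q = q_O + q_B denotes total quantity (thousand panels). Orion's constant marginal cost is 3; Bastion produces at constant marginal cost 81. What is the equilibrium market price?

137

Orion's profit: π_O = (327 - Q)q_O - (3q_O). Setting ∂π_O/∂q_O = 0: 324 - 2q_O - (q_B) = 0.
Bastion's first-order condition: 246 - 2q_B - (q_O) = 0.
So q_O = (324 - q_B)/2 and q_B = (246 - q_O)/2.
Substituting one into the other gives q_O = 134 and q_B = 56.
Total output Q = 190, so price P = 327 - 190 = 137.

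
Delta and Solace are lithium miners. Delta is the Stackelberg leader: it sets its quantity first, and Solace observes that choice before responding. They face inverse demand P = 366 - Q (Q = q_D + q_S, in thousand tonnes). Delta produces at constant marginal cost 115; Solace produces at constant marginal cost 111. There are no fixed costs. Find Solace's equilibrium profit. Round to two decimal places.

4323.06

Solve by backward induction. Given q_D, the follower Solace maximises π_S = (366 - q_D - q_S)q_S - 111q_S.
Setting the follower's marginal profit to zero, 255 - q_D - 2q_S = 0, i.e. q_S = (255 - q_D)/2.
The leader anticipates this reaction. Substituting into P = 366 - Q gives P = 477/2 - (1/2)q_D, so π_D = (477/2 - (1/2)q_D)q_D - 115q_D.
The leader's first-order condition 247/2 - q_D = 0 yields q_D = 247/2.
Then q_S = (255 - 247/2)/2 = 263/4.
Price P = 366 - 757/4 = 707/4.
Solace's profit: (707/4 - 111)·(263/4) = 4323.0625.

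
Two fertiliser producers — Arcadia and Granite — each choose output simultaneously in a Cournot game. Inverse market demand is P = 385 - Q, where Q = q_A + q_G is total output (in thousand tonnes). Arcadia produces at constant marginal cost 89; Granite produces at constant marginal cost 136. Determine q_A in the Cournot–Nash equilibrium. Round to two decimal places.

Arcadia's profit: π_A = (385 - Q)q_A - (89q_A). Setting ∂π_A/∂q_A = 0: 296 - 2q_A - (q_G) = 0.
Granite's first-order condition: 249 - 2q_G - (q_A) = 0.
Rearranging gives the reaction functions q_A = (296 - q_G)/2 and q_G = (249 - q_A)/2.
Substituting one into the other gives q_A = 343/3 and q_G = 202/3.

114.33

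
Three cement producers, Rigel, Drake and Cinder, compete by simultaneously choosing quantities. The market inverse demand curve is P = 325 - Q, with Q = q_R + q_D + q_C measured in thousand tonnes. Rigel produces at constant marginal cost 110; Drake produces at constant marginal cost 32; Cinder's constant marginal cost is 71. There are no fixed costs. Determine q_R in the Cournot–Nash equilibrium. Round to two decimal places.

Rigel's profit: π_R = (325 - Q)q_R - (110q_R). Setting ∂π_R/∂q_R = 0: 215 - 2q_R - (q_D + q_C) = 0.
Drake's profit: π_D = (325 - Q)q_D - (32q_D). Setting ∂π_D/∂q_D = 0: 293 - 2q_D - (q_R + q_C) = 0.
Cinder's first-order condition: 254 - 2q_C - (q_R + q_D) = 0.
Adding the 3 first-order conditions: 762 − 4Q = 0, so Q = 381/2.
Back-substituting: q_R = (215 − 381/2) = 49/2, q_D = (293 − 381/2) = 205/2, q_C = (254 − 381/2) = 127/2.

24.50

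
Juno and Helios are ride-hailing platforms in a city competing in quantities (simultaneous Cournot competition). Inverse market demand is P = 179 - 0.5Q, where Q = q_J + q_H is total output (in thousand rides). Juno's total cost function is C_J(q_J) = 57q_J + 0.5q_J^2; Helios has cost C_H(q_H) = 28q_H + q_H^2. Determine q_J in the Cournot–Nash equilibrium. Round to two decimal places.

Juno's profit: π_J = (179 - 0.5Q)q_J - (57q_J + (1/2)q_J²). Setting ∂π_J/∂q_J = 0: 122 - 2q_J - (1/2)(q_H) = 0.
Helios's profit: π_H = (179 - 0.5Q)q_H - (28q_H + q_H²). Setting ∂π_H/∂q_H = 0: 151 - 3q_H - (1/2)(q_J) = 0.
Rearranging gives the reaction functions q_J = (122 - (1/2)q_H)/2 and q_H = (151 - (1/2)q_J)/3.
Substituting one into the other gives q_J = 1162/23 and q_H = 964/23.

50.52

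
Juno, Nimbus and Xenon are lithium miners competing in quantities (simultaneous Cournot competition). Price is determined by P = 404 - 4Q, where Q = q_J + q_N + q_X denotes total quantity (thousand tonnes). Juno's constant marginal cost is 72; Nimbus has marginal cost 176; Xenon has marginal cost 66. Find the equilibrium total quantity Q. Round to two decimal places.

Juno's profit: π_J = (404 - 4Q)q_J - (72q_J). Setting ∂π_J/∂q_J = 0: 332 - 8q_J - 4(q_N + q_X) = 0.
Nimbus's profit: π_N = (404 - 4Q)q_N - (176q_N). Setting ∂π_N/∂q_N = 0: 228 - 8q_N - 4(q_J + q_X) = 0.
Xenon's profit: π_X = (404 - 4Q)q_X - (66q_X). Setting ∂π_X/∂q_X = 0: 338 - 8q_X - 4(q_J + q_N) = 0.
Adding the 3 first-order conditions: 898 − 16Q = 0, so Q = 449/8.
Back-substituting: q_J = (332 − 449/2)/4 = 215/8, q_N = (228 − 449/2)/4 = 7/8, q_X = (338 − 449/2)/4 = 227/8.
Total output Q = 215/8 + 7/8 + 227/8 = 449/8.

56.13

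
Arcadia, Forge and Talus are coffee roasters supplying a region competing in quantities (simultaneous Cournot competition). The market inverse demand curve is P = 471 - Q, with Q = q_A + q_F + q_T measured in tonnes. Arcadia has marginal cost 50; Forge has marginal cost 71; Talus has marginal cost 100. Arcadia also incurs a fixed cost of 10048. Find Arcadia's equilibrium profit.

5081

Arcadia's profit: π_A = (471 - Q)q_A - (50q_A). Setting ∂π_A/∂q_A = 0: 421 - 2q_A - (q_F + q_T) = 0.
Forge's first-order condition: 400 - 2q_F - (q_A + q_T) = 0.
Talus's profit: π_T = (471 - Q)q_T - (100q_T). Setting ∂π_T/∂q_T = 0: 371 - 2q_T - (q_A + q_F) = 0.
Adding the 3 first-order conditions: 1192 − 4Q = 0, so Q = 298.
Back-substituting: q_A = (421 − 298) = 123, q_F = (400 − 298) = 102, q_T = (371 − 298) = 73.
Price P = 471 - 298 = 173.
Arcadia's profit: (173 - 50)·123 - 10048 = 5081.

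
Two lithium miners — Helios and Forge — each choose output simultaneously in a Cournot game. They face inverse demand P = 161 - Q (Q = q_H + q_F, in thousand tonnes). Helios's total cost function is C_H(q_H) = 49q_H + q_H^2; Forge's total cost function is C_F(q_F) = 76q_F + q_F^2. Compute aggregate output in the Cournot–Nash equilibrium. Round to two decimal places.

39.40

Helios's profit: π_H = (161 - Q)q_H - (49q_H + q_H²). Setting ∂π_H/∂q_H = 0: 112 - 4q_H - (q_F) = 0.
Forge's first-order condition: 85 - 4q_F - (q_H) = 0.
Best responses: q_H = (112 - q_F)/4, q_F = (85 - q_H)/4.
Substituting one into the other gives q_H = 121/5 and q_F = 76/5.
Total output Q = 121/5 + 76/5 = 197/5.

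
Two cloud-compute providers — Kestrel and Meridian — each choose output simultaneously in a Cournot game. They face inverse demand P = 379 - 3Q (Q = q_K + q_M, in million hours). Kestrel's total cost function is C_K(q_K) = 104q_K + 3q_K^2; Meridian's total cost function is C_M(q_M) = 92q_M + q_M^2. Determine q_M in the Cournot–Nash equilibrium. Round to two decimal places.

30.10

Kestrel's profit: π_K = (379 - 3Q)q_K - (104q_K + 3q_K²). Setting ∂π_K/∂q_K = 0: 275 - 12q_K - 3(q_M) = 0.
Meridian's profit: π_M = (379 - 3Q)q_M - (92q_M + q_M²). Setting ∂π_M/∂q_M = 0: 287 - 8q_M - 3(q_K) = 0.
Rearranging gives the reaction functions q_K = (275 - 3q_M)/12 and q_M = (287 - 3q_K)/8.
Substituting one into the other gives q_K = 1339/87 and q_M = 873/29.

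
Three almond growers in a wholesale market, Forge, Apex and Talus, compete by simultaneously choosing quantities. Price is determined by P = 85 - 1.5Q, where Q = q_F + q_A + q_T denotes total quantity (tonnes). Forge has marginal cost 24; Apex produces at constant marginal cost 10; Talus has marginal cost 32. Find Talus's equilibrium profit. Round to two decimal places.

22.04

Forge's profit: π_F = (85 - 1.5Q)q_F - (24q_F). Setting ∂π_F/∂q_F = 0: 61 - 3q_F - (3/2)(q_A + q_T) = 0.
Apex's profit: π_A = (85 - 1.5Q)q_A - (10q_A). Setting ∂π_A/∂q_A = 0: 75 - 3q_A - (3/2)(q_F + q_T) = 0.
Talus's profit: π_T = (85 - 1.5Q)q_T - (32q_T). Setting ∂π_T/∂q_T = 0: 53 - 3q_T - (3/2)(q_F + q_A) = 0.
Adding the 3 conditions: 189 − 3Q − 3Q = 0, i.e. Q = 63/2.
Back-substituting: q_F = (61 − 189/4)/(3/2) = 55/6, q_A = (75 − 189/4)/(3/2) = 37/2, q_T = (53 − 189/4)/(3/2) = 23/6.
Price P = 85 - (3/2)·(63/2) = 151/4.
Talus's profit: (151/4 - 32)·(23/6) = 529/24.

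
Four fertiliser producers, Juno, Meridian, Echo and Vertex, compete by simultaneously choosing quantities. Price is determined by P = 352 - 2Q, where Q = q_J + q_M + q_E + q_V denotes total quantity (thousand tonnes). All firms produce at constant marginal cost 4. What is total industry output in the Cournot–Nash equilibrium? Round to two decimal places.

139.20

Each firm earns π_i = (352 - 2Q)q_i - 4q_i.
Setting ∂π_i/∂q_i = 0 with rivals' quantities fixed: 348 - 4q_i - 2·Σ_{j≠i} q_j = 0.
With identical firms every q_j equals q_i, so Σ_{j≠i} q_j = 3q_i and 348 = 10q_i, giving q_i = 174/5.
Total output Q = 174/5 + 174/5 + 174/5 + 174/5 = 696/5.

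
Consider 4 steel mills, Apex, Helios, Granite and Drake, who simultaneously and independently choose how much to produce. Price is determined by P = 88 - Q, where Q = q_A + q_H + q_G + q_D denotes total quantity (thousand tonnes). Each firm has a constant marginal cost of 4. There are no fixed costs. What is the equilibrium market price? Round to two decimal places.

A representative firm's profit is π_i = q_i(88 - Q) - 4q_i.
Setting ∂π_i/∂q_i = 0 with rivals' quantities fixed: 84 - 2q_i - Σ_{j≠i} q_j = 0.
With identical firms every q_j equals q_i, so Σ_{j≠i} q_j = 3q_i and 84 = 5q_i, giving q_i = 84/5.
Total output Q = 336/5, so price P = 88 - 336/5 = 104/5.

20.80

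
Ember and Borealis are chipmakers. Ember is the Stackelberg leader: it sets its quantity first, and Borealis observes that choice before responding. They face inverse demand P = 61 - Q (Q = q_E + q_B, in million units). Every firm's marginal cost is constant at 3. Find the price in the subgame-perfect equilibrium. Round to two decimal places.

The follower Borealis best-responds to any q_E: π_B = (61 - Q)q_B - 3q_B.
Follower FOC: 58 - q_E - 2q_B = 0, so q_B(q_E) = (58 - q_E)/2.
The leader anticipates this reaction. Substituting into P = 61 - Q gives P = 32 - (1/2)q_E, so π_E = (32 - (1/2)q_E)q_E - 3q_E.
Leader FOC: 29 - q_E = 0, so q_E = 29.
Then q_B = (58 - 29)/2 = 29/2.
Total output Q = 87/2, so price P = 61 - 87/2 = 35/2.

17.50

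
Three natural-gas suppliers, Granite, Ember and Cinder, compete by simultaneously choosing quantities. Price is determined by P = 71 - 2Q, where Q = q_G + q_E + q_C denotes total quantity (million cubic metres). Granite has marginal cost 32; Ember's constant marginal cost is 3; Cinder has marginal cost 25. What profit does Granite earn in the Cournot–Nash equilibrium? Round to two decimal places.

0.28

Granite's profit: π_G = (71 - 2Q)q_G - (32q_G). Setting ∂π_G/∂q_G = 0: 39 - 4q_G - 2(q_E + q_C) = 0.
Ember's first-order condition: 68 - 4q_E - 2(q_G + q_C) = 0.
Cinder's first-order condition: 46 - 4q_C - 2(q_G + q_E) = 0.
Summing all 3 equations gives 153 − 8Q = 0, hence Q = 153/8.
Back-substituting: q_G = (39 − 153/4)/2 = 3/8, q_E = (68 − 153/4)/2 = 119/8, q_C = (46 − 153/4)/2 = 31/8.
Price P = 71 - 2·(153/8) = 131/4.
Granite's profit: (131/4 - 32)·(3/8) = 9/32.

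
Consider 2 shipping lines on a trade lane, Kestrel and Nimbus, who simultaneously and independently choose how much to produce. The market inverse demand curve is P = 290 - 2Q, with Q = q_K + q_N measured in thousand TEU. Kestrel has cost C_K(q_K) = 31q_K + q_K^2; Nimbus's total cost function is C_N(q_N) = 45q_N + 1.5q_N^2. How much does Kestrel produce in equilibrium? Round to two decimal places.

34.82

Kestrel's profit: π_K = (290 - 2Q)q_K - (31q_K + q_K²). Setting ∂π_K/∂q_K = 0: 259 - 6q_K - 2(q_N) = 0.
Nimbus's first-order condition: 245 - 7q_N - 2(q_K) = 0.
So q_K = (259 - 2q_N)/6 and q_N = (245 - 2q_K)/7.
Substituting one into the other gives q_K = 1323/38 and q_N = 476/19.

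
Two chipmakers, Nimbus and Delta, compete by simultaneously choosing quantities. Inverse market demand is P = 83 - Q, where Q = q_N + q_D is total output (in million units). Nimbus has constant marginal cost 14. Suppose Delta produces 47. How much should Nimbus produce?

With the rival's output fixed at 47, Nimbus's profit is π_N = (83 - 47 - q_N)q_N - (14q_N) = (36 - q_N)q_N - (14q_N).
∂π_N/∂q_N = 22 - 2q_N = 0, so q_N = 11.

11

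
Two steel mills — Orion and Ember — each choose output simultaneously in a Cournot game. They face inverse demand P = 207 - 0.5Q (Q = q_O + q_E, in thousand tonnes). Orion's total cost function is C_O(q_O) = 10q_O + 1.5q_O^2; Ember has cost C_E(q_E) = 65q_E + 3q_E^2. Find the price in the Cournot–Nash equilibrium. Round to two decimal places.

174.97

Orion's profit: π_O = (207 - 0.5Q)q_O - (10q_O + (3/2)q_O²). Setting ∂π_O/∂q_O = 0: 197 - 4q_O - (1/2)(q_E) = 0.
Ember's first-order condition: 142 - 7q_E - (1/2)(q_O) = 0.
So q_O = (197 - (1/2)q_E)/4 and q_E = (142 - (1/2)q_O)/7.
Substituting one into the other gives q_O = 1744/37 and q_E = 626/37.
Total output Q = 64.0541, so price P = 207 - (1/2)·64.0541 = 174.9730.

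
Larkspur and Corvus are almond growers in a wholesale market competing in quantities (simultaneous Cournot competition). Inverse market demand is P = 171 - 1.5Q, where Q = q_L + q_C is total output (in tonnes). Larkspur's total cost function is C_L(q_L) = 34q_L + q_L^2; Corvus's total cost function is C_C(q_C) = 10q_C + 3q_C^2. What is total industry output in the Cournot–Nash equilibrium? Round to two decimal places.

37.22

Larkspur's profit: π_L = (171 - 1.5Q)q_L - (34q_L + q_L²). Setting ∂π_L/∂q_L = 0: 137 - 5q_L - (3/2)(q_C) = 0.
Corvus's profit: π_C = (171 - 1.5Q)q_C - (10q_C + 3q_C²). Setting ∂π_C/∂q_C = 0: 161 - 9q_C - (3/2)(q_L) = 0.
Rearranging gives the reaction functions q_L = (137 - (3/2)q_C)/5 and q_C = (161 - (3/2)q_L)/9.
Solving the pair: q_L = 1322/57, q_C = 14.0234.
Total output Q = 1322/57 + 14.0234 = 37.2164.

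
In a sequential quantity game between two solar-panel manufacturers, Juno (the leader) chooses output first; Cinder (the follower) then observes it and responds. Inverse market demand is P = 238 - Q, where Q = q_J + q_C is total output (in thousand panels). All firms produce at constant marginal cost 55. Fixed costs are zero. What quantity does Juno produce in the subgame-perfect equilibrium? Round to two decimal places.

Solve by backward induction. Given q_J, the follower Cinder maximises π_C = (238 - q_J - q_C)q_C - 55q_C.
Setting the follower's marginal profit to zero, 183 - q_J - 2q_C = 0, i.e. q_C = (183 - q_J)/2.
Juno substitutes q_C(q_J) into its own profit: π_J = q_J(238 - q_J - (183 - q_J)/2) - 55q_J = (293/2 - (1/2)q_J)q_J - 55q_J.
Maximising: ∂π_J/∂q_J = 183/2 - q_J = 0, giving q_J = 183/2.
Then q_C = (183 - 183/2)/2 = 183/4.

91.50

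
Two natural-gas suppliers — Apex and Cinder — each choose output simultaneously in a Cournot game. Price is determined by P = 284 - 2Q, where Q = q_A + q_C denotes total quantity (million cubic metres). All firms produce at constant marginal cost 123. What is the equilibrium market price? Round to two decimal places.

Each firm earns π_i = (284 - 2Q)q_i - 123q_i.
First-order condition (treating rivals' output as given): 161 - 4q_i - 2q_j = 0.
With identical firms every q_j equals q_i, so q_j = q_i and 161 = 6q_i, giving q_i = 161/6.
Total output Q = 161/3, so price P = 284 - 2·(161/3) = 530/3.

176.67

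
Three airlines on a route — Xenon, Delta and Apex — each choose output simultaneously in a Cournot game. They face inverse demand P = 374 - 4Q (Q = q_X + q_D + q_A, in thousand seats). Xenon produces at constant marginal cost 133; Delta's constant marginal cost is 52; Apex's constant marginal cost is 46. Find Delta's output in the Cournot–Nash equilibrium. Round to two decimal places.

Xenon's profit: π_X = (374 - 4Q)q_X - (133q_X). Setting ∂π_X/∂q_X = 0: 241 - 8q_X - 4(q_D + q_A) = 0.
Delta's first-order condition: 322 - 8q_D - 4(q_X + q_A) = 0.
Apex's first-order condition: 328 - 8q_A - 4(q_X + q_D) = 0.
Adding the 3 first-order conditions: 891 − 16Q = 0, so Q = 891/16.
Back-substituting: q_X = (241 − 891/4)/4 = 73/16, q_D = (322 − 891/4)/4 = 397/16, q_A = (328 − 891/4)/4 = 421/16.

24.81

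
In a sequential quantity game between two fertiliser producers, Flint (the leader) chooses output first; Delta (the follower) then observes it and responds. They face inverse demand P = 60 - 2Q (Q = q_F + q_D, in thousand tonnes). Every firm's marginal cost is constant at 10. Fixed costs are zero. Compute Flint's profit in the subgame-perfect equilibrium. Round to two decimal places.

156.25

Solve by backward induction. Given q_F, the follower Delta maximises π_D = (60 - 2q_F - 2q_D)q_D - 10q_D.
Setting the follower's marginal profit to zero, 50 - 2q_F - 4q_D = 0, i.e. q_D = (50 - 2q_F)/4.
Flint substitutes q_D(q_F) into its own profit: π_F = q_F(60 - 2q_F - (50 - 2q_F)/2) - 10q_F = (35 - q_F)q_F - 10q_F.
The leader's first-order condition 25 - 2q_F = 0 yields q_F = 25/2.
Then q_D = (50 - 2·(25/2))/4 = 25/4.
Price P = 60 - 2·(75/4) = 45/2.
Flint's profit: (45/2 - 10)·(25/2) = 625/4.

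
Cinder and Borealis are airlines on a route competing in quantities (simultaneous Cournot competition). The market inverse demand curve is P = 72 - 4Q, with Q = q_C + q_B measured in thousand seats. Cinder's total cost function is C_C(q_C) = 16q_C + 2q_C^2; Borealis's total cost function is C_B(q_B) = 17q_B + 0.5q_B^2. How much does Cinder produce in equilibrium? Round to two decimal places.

Cinder's profit: π_C = (72 - 4Q)q_C - (16q_C + 2q_C²). Setting ∂π_C/∂q_C = 0: 56 - 12q_C - 4(q_B) = 0.
Borealis's profit: π_B = (72 - 4Q)q_B - (17q_B + (1/2)q_B²). Setting ∂π_B/∂q_B = 0: 55 - 9q_B - 4(q_C) = 0.
Rearranging gives the reaction functions q_C = (56 - 4q_B)/12 and q_B = (55 - 4q_C)/9.
Solving the pair: q_C = 71/23, q_B = 109/23.

3.09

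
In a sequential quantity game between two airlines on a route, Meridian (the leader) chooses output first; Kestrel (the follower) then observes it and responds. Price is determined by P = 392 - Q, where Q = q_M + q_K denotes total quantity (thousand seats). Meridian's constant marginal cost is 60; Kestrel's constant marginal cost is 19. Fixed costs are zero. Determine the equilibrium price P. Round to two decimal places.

Solve by backward induction. Given q_M, the follower Kestrel maximises π_K = (392 - q_M - q_K)q_K - 19q_K.
∂π_K/∂q_K = 373 - q_M - 2q_K = 0 gives the reaction function q_K = (373 - q_M)/2.
The leader anticipates this reaction. Substituting into P = 392 - Q gives P = 411/2 - (1/2)q_M, so π_M = (411/2 - (1/2)q_M)q_M - 60q_M.
Maximising: ∂π_M/∂q_M = 291/2 - q_M = 0, giving q_M = 291/2.
Then q_K = (373 - 291/2)/2 = 455/4.
Total output Q = 1037/4, so price P = 392 - 1037/4 = 531/4.

132.75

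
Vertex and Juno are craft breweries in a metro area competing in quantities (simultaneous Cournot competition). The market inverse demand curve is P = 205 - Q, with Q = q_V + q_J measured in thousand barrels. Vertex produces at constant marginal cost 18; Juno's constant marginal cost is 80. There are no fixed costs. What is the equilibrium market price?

Vertex's profit: π_V = (205 - Q)q_V - (18q_V). Setting ∂π_V/∂q_V = 0: 187 - 2q_V - (q_J) = 0.
Juno's first-order condition: 125 - 2q_J - (q_V) = 0.
Best responses: q_V = (187 - q_J)/2, q_J = (125 - q_V)/2.
Substituting one into the other gives q_V = 83 and q_J = 21.
Total output Q = 104, so price P = 205 - 104 = 101.

101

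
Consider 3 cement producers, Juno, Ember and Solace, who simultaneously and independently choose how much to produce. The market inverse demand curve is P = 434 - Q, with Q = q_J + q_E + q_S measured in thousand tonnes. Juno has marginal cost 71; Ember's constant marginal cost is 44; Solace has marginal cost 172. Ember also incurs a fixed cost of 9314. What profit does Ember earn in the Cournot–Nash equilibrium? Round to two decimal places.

Juno's profit: π_J = (434 - Q)q_J - (71q_J). Setting ∂π_J/∂q_J = 0: 363 - 2q_J - (q_E + q_S) = 0.
Ember's first-order condition: 390 - 2q_E - (q_J + q_S) = 0.
Solace's first-order condition: 262 - 2q_S - (q_J + q_E) = 0.
Adding the 3 first-order conditions: 1015 − 4Q = 0, so Q = 1015/4.
Back-substituting: q_J = (363 − 1015/4) = 437/4, q_E = (390 − 1015/4) = 545/4, q_S = (262 − 1015/4) = 33/4.
Price P = 434 - 1015/4 = 721/4.
Ember's profit: (721/4 - 44)·(545/4) - 9314 = 9250.0625.

9250.06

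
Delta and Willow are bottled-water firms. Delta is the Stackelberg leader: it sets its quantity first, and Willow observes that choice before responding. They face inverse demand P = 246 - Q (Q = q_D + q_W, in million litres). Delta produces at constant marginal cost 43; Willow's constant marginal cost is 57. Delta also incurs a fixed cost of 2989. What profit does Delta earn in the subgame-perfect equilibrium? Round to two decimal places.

2897.13

Solve by backward induction. Given q_D, the follower Willow maximises π_W = (246 - q_D - q_W)q_W - 57q_W.
Setting the follower's marginal profit to zero, 189 - q_D - 2q_W = 0, i.e. q_W = (189 - q_D)/2.
Delta substitutes q_W(q_D) into its own profit: π_D = q_D(246 - q_D - (189 - q_D)/2) - 43q_D = (303/2 - (1/2)q_D)q_D - 43q_D.
Maximising: ∂π_D/∂q_D = 217/2 - q_D = 0, giving q_D = 217/2.
Then q_W = (189 - 217/2)/2 = 161/4.
Price P = 246 - 595/4 = 389/4.
Delta's profit: (389/4 - 43)·(217/2) - 2989 = 2897.1250.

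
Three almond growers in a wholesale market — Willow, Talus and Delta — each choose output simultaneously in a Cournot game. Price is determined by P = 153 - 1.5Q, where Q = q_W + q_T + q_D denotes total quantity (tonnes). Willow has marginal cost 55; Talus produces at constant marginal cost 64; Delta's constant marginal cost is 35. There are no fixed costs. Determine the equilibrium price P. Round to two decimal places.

76.75

Willow's profit: π_W = (153 - 1.5Q)q_W - (55q_W). Setting ∂π_W/∂q_W = 0: 98 - 3q_W - (3/2)(q_T + q_D) = 0.
Talus's first-order condition: 89 - 3q_T - (3/2)(q_W + q_D) = 0.
Delta's profit: π_D = (153 - 1.5Q)q_D - (35q_D). Setting ∂π_D/∂q_D = 0: 118 - 3q_D - (3/2)(q_W + q_T) = 0.
Summing all 3 equations gives 305 − 6Q = 0, hence Q = 305/6.
Back-substituting: q_W = (98 − 305/4)/(3/2) = 29/2, q_T = (89 − 305/4)/(3/2) = 17/2, q_D = (118 − 305/4)/(3/2) = 167/6.
Total output Q = 305/6, so price P = 153 - (3/2)·(305/6) = 307/4.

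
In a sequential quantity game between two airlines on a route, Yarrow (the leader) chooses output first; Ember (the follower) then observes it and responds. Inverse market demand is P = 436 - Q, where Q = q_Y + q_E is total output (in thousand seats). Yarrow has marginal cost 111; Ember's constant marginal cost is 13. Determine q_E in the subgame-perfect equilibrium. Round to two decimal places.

154.75

The follower Ember best-responds to any q_Y: π_E = (436 - Q)q_E - 13q_E.
∂π_E/∂q_E = 423 - q_Y - 2q_E = 0 gives the reaction function q_E = (423 - q_Y)/2.
The leader anticipates this reaction. Substituting into P = 436 - Q gives P = 449/2 - (1/2)q_Y, so π_Y = (449/2 - (1/2)q_Y)q_Y - 111q_Y.
The leader's first-order condition 227/2 - q_Y = 0 yields q_Y = 227/2.
Then q_E = (423 - 227/2)/2 = 619/4.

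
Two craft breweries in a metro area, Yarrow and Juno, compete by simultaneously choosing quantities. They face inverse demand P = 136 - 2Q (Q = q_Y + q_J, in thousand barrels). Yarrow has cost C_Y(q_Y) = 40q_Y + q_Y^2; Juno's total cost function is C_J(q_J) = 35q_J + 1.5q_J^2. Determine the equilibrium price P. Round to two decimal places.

89.47

Yarrow's profit: π_Y = (136 - 2Q)q_Y - (40q_Y + q_Y²). Setting ∂π_Y/∂q_Y = 0: 96 - 6q_Y - 2(q_J) = 0.
Juno's first-order condition: 101 - 7q_J - 2(q_Y) = 0.
So q_Y = (96 - 2q_J)/6 and q_J = (101 - 2q_Y)/7.
Solving the pair: q_Y = 235/19, q_J = 207/19.
Total output Q = 442/19, so price P = 136 - 2·(442/19) = 1700/19.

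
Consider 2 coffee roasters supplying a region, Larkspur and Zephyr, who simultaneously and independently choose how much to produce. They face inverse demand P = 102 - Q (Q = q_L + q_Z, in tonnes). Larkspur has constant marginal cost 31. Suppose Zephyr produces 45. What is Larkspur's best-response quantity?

With the rival's output fixed at 45, Larkspur's profit is π_L = (102 - 45 - q_L)q_L - (31q_L) = (57 - q_L)q_L - (31q_L).
∂π_L/∂q_L = 26 - 2q_L = 0, so q_L = 13.

13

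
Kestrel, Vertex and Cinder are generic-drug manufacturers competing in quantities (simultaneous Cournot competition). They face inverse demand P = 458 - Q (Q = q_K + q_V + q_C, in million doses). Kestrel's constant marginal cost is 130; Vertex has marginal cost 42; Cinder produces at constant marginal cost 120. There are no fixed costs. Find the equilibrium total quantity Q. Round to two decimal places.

270.50

Kestrel's profit: π_K = (458 - Q)q_K - (130q_K). Setting ∂π_K/∂q_K = 0: 328 - 2q_K - (q_V + q_C) = 0.
Vertex's first-order condition: 416 - 2q_V - (q_K + q_C) = 0.
Cinder's first-order condition: 338 - 2q_C - (q_K + q_V) = 0.
Adding the 3 first-order conditions: 1082 − 4Q = 0, so Q = 541/2.
Back-substituting: q_K = (328 − 541/2) = 115/2, q_V = (416 − 541/2) = 291/2, q_C = (338 − 541/2) = 135/2.
Total output Q = 115/2 + 291/2 + 135/2 = 541/2.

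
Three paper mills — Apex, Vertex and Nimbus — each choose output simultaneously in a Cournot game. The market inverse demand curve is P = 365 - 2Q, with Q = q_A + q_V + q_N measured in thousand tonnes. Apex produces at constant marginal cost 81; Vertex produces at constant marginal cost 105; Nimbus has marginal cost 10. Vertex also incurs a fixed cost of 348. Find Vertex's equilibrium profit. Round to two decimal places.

Apex's profit: π_A = (365 - 2Q)q_A - (81q_A). Setting ∂π_A/∂q_A = 0: 284 - 4q_A - 2(q_V + q_N) = 0.
Vertex's profit: π_V = (365 - 2Q)q_V - (105q_V). Setting ∂π_V/∂q_V = 0: 260 - 4q_V - 2(q_A + q_N) = 0.
Nimbus's profit: π_N = (365 - 2Q)q_N - (10q_N). Setting ∂π_N/∂q_N = 0: 355 - 4q_N - 2(q_A + q_V) = 0.
Adding the 3 first-order conditions: 899 − 8Q = 0, so Q = 899/8.
Back-substituting: q_A = (284 − 899/4)/2 = 237/8, q_V = (260 − 899/4)/2 = 141/8, q_N = (355 − 899/4)/2 = 521/8.
Price P = 365 - 2·(899/8) = 561/4.
Vertex's profit: (561/4 - 105)·(141/8) - 348 = 273.2813.

273.28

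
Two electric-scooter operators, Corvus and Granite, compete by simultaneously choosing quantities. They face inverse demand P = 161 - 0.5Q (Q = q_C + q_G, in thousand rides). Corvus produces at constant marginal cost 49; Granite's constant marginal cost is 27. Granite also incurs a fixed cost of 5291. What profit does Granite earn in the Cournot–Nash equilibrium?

Corvus's profit: π_C = (161 - 0.5Q)q_C - (49q_C). Setting ∂π_C/∂q_C = 0: 112 - q_C - (1/2)(q_G) = 0.
Granite's profit: π_G = (161 - 0.5Q)q_G - (27q_G). Setting ∂π_G/∂q_G = 0: 134 - q_G - (1/2)(q_C) = 0.
So q_C = (112 - (1/2)q_G) and q_G = (134 - (1/2)q_C).
Solving the pair: q_C = 60, q_G = 104.
Price P = 161 - (1/2)·164 = 79.
Granite's profit: (79 - 27)·104 - 5291 = 117.

117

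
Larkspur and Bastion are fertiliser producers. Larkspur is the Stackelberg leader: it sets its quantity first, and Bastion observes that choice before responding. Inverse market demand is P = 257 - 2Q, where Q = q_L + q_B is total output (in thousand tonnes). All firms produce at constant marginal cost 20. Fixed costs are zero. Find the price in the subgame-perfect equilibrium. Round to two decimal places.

The follower Bastion best-responds to any q_L: π_B = (257 - 2Q)q_B - 20q_B.
Setting the follower's marginal profit to zero, 237 - 2q_L - 4q_B = 0, i.e. q_B = (237 - 2q_L)/4.
Larkspur substitutes q_B(q_L) into its own profit: π_L = q_L(257 - 2q_L - (237 - 2q_L)/2) - 20q_L = (277/2 - q_L)q_L - 20q_L.
The leader's first-order condition 237/2 - 2q_L = 0 yields q_L = 237/4.
Then q_B = (237 - 2·(237/4))/4 = 237/8.
Total output Q = 711/8, so price P = 257 - 2·(711/8) = 317/4.

79.25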